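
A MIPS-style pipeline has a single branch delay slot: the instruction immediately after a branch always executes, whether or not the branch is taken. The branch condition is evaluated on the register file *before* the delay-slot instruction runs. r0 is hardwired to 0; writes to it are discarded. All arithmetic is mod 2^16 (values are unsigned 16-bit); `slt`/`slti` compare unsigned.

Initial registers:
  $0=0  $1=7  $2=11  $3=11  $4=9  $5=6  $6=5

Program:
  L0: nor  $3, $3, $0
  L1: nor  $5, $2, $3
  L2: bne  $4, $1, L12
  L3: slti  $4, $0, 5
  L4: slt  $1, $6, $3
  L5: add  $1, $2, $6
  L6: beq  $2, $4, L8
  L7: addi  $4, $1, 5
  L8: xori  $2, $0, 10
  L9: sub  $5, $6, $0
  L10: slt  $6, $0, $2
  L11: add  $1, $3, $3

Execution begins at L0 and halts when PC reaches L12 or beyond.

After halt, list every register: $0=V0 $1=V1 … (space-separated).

$0=0 $1=7 $2=11 $3=65524 $4=1 $5=0 $6=5

PC=0  nor  $3, $3, $0        | $0=0 $1=7 $2=11 $3=65524 $4=9 $5=6 $6=5
PC=1  nor  $5, $2, $3        | $0=0 $1=7 $2=11 $3=65524 $4=9 $5=0 $6=5
PC=2  bne  $4, $1, L12       | $0=0 $1=7 $2=11 $3=65524 $4=9 $5=0 $6=5  [TAKEN]
PC=3  slti  $4, $0, 5        | $0=0 $1=7 $2=11 $3=65524 $4=1 $5=0 $6=5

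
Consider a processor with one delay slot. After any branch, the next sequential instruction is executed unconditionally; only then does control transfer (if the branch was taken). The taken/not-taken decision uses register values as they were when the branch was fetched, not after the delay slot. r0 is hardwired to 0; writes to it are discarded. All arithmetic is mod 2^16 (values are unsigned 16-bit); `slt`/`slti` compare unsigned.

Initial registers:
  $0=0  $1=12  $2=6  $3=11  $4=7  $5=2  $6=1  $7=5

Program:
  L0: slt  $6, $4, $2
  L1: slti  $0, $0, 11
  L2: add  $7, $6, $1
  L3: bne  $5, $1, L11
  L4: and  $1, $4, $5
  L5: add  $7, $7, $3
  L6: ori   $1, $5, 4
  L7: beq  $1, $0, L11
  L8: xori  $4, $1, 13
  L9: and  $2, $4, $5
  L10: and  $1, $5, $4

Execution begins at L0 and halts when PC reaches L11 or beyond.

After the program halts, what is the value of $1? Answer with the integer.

#0 slt  $6, $4, $2 ; 0/12/6/11/7/2/0/5
#1 slti  $0, $0, 11 ; 0/12/6/11/7/2/0/5
#2 add  $7, $6, $1 ; 0/12/6/11/7/2/0/12
#3 bne  $5, $1, L11 ; 0/12/6/11/7/2/0/12 ; →target
#4 and  $1, $4, $5 ; 0/2/6/11/7/2/0/12

2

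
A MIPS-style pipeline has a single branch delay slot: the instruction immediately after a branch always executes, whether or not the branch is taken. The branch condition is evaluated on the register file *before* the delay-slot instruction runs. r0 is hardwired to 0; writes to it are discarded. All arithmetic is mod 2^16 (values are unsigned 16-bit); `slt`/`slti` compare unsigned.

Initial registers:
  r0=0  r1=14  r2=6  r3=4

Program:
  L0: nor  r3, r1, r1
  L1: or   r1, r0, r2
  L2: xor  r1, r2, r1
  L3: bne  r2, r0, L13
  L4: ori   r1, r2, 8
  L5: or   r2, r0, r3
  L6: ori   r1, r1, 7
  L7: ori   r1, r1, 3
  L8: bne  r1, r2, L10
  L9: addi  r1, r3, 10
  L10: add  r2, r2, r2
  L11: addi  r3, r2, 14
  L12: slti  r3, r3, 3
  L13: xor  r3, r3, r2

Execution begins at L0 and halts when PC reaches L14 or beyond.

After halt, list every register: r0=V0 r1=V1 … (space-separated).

#0 nor  r3, r1, r1 ; 0/14/6/65521
#1 or   r1, r0, r2 ; 0/6/6/65521
#2 xor  r1, r2, r1 ; 0/0/6/65521
#3 bne  r2, r0, L13 ; 0/0/6/65521 ; →target
#4 ori   r1, r2, 8 ; 0/14/6/65521
#13 xor  r3, r3, r2 ; 0/14/6/65527

r0=0 r1=14 r2=6 r3=65527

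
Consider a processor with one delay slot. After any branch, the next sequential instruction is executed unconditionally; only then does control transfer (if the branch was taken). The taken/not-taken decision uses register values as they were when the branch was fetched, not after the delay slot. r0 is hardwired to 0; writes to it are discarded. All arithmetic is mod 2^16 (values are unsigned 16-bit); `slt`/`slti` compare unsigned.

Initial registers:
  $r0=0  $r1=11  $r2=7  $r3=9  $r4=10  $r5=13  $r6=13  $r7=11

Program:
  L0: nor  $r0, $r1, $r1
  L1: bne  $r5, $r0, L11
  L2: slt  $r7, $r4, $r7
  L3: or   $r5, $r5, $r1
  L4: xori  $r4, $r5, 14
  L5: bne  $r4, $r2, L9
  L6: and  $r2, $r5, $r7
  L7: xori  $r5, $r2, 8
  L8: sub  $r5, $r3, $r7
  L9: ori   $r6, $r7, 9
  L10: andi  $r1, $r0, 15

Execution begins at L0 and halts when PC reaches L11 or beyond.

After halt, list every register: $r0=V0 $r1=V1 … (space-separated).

$r0=0 $r1=11 $r2=7 $r3=9 $r4=10 $r5=13 $r6=13 $r7=1

#0 nor  $r0, $r1, $r1 ; 0/11/7/9/10/13/13/11
#1 bne  $r5, $r0, L11 ; 0/11/7/9/10/13/13/11 ; →target
#2 slt  $r7, $r4, $r7 ; 0/11/7/9/10/13/13/1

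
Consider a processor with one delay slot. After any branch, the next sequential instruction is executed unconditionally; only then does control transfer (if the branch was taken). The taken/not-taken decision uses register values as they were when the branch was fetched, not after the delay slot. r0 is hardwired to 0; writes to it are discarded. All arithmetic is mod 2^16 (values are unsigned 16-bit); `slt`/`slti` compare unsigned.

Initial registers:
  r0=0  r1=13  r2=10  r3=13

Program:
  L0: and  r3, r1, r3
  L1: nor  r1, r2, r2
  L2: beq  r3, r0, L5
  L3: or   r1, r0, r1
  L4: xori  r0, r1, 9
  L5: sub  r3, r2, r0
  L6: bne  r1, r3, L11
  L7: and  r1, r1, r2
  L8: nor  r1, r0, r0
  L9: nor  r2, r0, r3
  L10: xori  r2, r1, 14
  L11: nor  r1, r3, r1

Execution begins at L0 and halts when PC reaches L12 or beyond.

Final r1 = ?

65525

#0 and  r3, r1, r3 ; 0/13/10/13
#1 nor  r1, r2, r2 ; 0/65525/10/13
#2 beq  r3, r0, L5 ; 0/65525/10/13 ; →fallthru
#3 or   r1, r0, r1 ; 0/65525/10/13
#4 xori  r0, r1, 9 ; 0/65525/10/13
#5 sub  r3, r2, r0 ; 0/65525/10/10
#6 bne  r1, r3, L11 ; 0/65525/10/10 ; →target
#7 and  r1, r1, r2 ; 0/0/10/10
#11 nor  r1, r3, r1 ; 0/65525/10/10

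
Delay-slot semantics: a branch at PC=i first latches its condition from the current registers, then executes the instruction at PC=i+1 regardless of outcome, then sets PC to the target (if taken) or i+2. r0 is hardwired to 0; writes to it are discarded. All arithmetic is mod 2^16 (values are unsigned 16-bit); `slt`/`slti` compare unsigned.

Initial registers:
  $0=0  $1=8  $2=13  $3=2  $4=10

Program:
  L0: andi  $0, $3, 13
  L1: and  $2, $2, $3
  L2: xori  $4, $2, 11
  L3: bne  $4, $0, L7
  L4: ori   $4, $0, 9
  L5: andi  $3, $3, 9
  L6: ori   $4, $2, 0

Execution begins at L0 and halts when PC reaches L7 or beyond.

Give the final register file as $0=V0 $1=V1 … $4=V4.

$0=0 $1=8 $2=0 $3=2 $4=9

  step pc=0: andi  $0, $3, 13  regs=(0,8,13,2,10)
  step pc=1: and  $2, $2, $3  regs=(0,8,0,2,10)
  step pc=2: xori  $4, $2, 11  regs=(0,8,0,2,11)
  step pc=3: bne  $4, $0, L7  cond=T  regs=(0,8,0,2,11)
  step pc=4: ori   $4, $0, 9  regs=(0,8,0,2,9)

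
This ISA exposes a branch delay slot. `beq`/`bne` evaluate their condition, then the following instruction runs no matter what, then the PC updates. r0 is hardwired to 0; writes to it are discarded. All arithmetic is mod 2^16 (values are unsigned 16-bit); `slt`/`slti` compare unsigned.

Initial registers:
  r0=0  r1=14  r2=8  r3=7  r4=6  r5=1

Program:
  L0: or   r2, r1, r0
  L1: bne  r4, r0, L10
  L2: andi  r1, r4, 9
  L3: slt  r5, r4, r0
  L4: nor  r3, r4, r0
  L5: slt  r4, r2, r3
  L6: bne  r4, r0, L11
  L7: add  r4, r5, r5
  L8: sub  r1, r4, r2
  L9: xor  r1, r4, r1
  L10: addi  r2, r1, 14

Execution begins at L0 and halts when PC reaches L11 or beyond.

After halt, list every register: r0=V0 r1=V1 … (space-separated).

PC=0  or   r2, r1, r0        | r0=0 r1=14 r2=14 r3=7 r4=6 r5=1
PC=1  bne  r4, r0, L10       | r0=0 r1=14 r2=14 r3=7 r4=6 r5=1  [TAKEN]
PC=2  andi  r1, r4, 9        | r0=0 r1=0 r2=14 r3=7 r4=6 r5=1
PC=10 addi  r2, r1, 14       | r0=0 r1=0 r2=14 r3=7 r4=6 r5=1

r0=0 r1=0 r2=14 r3=7 r4=6 r5=1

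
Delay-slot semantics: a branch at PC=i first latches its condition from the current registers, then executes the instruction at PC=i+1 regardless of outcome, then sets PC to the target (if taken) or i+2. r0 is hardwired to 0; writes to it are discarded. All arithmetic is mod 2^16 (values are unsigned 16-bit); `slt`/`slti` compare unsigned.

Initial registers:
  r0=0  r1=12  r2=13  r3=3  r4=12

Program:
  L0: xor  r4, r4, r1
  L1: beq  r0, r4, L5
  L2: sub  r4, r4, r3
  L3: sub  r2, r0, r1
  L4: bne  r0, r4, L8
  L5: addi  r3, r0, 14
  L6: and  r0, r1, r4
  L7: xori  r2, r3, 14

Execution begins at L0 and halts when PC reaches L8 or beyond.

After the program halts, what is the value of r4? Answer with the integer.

65533

  step pc=0: xor  r4, r4, r1  regs=(0,12,13,3,0)
  step pc=1: beq  r0, r4, L5  cond=T  regs=(0,12,13,3,0)
  step pc=2: sub  r4, r4, r3  regs=(0,12,13,3,65533)
  step pc=5: addi  r3, r0, 14  regs=(0,12,13,14,65533)
  step pc=6: and  r0, r1, r4  regs=(0,12,13,14,65533)
  step pc=7: xori  r2, r3, 14  regs=(0,12,0,14,65533)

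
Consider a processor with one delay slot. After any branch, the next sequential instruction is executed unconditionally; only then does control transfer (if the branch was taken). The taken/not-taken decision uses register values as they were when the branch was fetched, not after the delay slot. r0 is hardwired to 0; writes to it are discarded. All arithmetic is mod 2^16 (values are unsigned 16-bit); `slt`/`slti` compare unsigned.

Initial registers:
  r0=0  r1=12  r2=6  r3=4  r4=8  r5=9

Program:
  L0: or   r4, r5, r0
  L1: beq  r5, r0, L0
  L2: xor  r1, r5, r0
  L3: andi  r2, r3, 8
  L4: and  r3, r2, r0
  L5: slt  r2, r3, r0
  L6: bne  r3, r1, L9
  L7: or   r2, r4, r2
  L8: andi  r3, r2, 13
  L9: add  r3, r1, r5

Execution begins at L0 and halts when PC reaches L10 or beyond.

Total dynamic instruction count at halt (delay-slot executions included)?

[0] or   r4, r5, r0  →  {r0:0, r1:12, r2:6, r3:4, r4:9, r5:9}
[1] beq  r5, r0, L0  →  {r0:0, r1:12, r2:6, r3:4, r4:9, r5:9}  ⟨branch fallthrough⟩
[2] xor  r1, r5, r0  →  {r0:0, r1:9, r2:6, r3:4, r4:9, r5:9}
[3] andi  r2, r3, 8  →  {r0:0, r1:9, r2:0, r3:4, r4:9, r5:9}
[4] and  r3, r2, r0  →  {r0:0, r1:9, r2:0, r3:0, r4:9, r5:9}
[5] slt  r2, r3, r0  →  {r0:0, r1:9, r2:0, r3:0, r4:9, r5:9}
[6] bne  r3, r1, L9  →  {r0:0, r1:9, r2:0, r3:0, r4:9, r5:9}  ⟨branch taken⟩
[7] or   r2, r4, r2  →  {r0:0, r1:9, r2:9, r3:0, r4:9, r5:9}
[9] add  r3, r1, r5  →  {r0:0, r1:9, r2:9, r3:18, r4:9, r5:9}

9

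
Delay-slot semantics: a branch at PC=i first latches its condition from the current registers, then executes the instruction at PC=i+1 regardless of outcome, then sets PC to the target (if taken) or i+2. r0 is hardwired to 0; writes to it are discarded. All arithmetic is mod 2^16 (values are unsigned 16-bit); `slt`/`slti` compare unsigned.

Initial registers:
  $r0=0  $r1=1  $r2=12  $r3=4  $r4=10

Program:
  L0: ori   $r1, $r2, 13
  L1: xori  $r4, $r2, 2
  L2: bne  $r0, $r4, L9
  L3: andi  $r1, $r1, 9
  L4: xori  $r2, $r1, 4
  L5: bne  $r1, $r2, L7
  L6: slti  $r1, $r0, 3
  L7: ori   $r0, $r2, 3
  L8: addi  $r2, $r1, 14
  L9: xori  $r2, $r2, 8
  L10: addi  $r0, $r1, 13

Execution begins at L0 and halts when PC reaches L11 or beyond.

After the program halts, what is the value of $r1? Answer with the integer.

9

[0] ori   $r1, $r2, 13  →  {$r0:0, $r1:13, $r2:12, $r3:4, $r4:10}
[1] xori  $r4, $r2, 2  →  {$r0:0, $r1:13, $r2:12, $r3:4, $r4:14}
[2] bne  $r0, $r4, L9  →  {$r0:0, $r1:13, $r2:12, $r3:4, $r4:14}  ⟨branch taken⟩
[3] andi  $r1, $r1, 9  →  {$r0:0, $r1:9, $r2:12, $r3:4, $r4:14}
[9] xori  $r2, $r2, 8  →  {$r0:0, $r1:9, $r2:4, $r3:4, $r4:14}
[10] addi  $r0, $r1, 13  →  {$r0:0, $r1:9, $r2:4, $r3:4, $r4:14}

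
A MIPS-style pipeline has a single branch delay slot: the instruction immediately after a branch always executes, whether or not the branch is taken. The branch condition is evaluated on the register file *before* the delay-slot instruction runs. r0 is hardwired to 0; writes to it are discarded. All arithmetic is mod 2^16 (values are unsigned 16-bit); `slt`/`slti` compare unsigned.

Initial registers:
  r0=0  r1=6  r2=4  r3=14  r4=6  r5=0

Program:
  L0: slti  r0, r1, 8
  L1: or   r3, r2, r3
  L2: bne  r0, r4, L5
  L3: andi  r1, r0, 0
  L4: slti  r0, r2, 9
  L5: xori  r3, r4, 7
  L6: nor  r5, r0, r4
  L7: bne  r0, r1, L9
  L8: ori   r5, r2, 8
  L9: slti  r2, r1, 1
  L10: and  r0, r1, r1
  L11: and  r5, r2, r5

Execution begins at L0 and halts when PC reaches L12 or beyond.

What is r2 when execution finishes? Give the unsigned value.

#0 slti  r0, r1, 8 ; 0/6/4/14/6/0
#1 or   r3, r2, r3 ; 0/6/4/14/6/0
#2 bne  r0, r4, L5 ; 0/6/4/14/6/0 ; →target
#3 andi  r1, r0, 0 ; 0/0/4/14/6/0
#5 xori  r3, r4, 7 ; 0/0/4/1/6/0
#6 nor  r5, r0, r4 ; 0/0/4/1/6/65529
#7 bne  r0, r1, L9 ; 0/0/4/1/6/65529 ; →fallthru
#8 ori   r5, r2, 8 ; 0/0/4/1/6/12
#9 slti  r2, r1, 1 ; 0/0/1/1/6/12
#10 and  r0, r1, r1 ; 0/0/1/1/6/12
#11 and  r5, r2, r5 ; 0/0/1/1/6/0

1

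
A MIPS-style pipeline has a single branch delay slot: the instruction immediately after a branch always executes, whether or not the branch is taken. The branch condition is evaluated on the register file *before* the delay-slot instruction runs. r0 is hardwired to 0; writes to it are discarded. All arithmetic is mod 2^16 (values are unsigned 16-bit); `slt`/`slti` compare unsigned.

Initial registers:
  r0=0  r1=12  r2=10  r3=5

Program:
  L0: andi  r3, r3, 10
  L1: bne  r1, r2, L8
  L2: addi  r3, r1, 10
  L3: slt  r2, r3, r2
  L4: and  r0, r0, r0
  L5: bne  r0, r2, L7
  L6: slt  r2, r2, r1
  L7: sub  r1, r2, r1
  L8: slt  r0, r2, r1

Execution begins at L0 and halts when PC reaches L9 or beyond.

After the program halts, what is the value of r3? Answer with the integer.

22

[0] andi  r3, r3, 10  →  {r0:0, r1:12, r2:10, r3:0}
[1] bne  r1, r2, L8  →  {r0:0, r1:12, r2:10, r3:0}  ⟨branch taken⟩
[2] addi  r3, r1, 10  →  {r0:0, r1:12, r2:10, r3:22}
[8] slt  r0, r2, r1  →  {r0:0, r1:12, r2:10, r3:22}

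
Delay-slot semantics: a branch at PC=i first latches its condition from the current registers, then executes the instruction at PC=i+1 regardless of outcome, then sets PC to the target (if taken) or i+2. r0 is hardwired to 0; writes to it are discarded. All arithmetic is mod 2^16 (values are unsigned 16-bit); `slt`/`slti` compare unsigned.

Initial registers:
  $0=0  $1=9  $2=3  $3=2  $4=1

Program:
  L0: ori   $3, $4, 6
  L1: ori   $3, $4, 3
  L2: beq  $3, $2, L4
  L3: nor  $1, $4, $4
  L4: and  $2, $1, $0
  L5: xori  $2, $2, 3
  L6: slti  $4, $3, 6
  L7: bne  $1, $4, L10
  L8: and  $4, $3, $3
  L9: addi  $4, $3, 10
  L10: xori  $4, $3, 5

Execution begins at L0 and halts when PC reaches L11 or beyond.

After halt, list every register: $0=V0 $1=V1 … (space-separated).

$0=0 $1=65534 $2=3 $3=3 $4=6

#0 ori   $3, $4, 6 ; 0/9/3/7/1
#1 ori   $3, $4, 3 ; 0/9/3/3/1
#2 beq  $3, $2, L4 ; 0/9/3/3/1 ; →target
#3 nor  $1, $4, $4 ; 0/65534/3/3/1
#4 and  $2, $1, $0 ; 0/65534/0/3/1
#5 xori  $2, $2, 3 ; 0/65534/3/3/1
#6 slti  $4, $3, 6 ; 0/65534/3/3/1
#7 bne  $1, $4, L10 ; 0/65534/3/3/1 ; →target
#8 and  $4, $3, $3 ; 0/65534/3/3/3
#10 xori  $4, $3, 5 ; 0/65534/3/3/6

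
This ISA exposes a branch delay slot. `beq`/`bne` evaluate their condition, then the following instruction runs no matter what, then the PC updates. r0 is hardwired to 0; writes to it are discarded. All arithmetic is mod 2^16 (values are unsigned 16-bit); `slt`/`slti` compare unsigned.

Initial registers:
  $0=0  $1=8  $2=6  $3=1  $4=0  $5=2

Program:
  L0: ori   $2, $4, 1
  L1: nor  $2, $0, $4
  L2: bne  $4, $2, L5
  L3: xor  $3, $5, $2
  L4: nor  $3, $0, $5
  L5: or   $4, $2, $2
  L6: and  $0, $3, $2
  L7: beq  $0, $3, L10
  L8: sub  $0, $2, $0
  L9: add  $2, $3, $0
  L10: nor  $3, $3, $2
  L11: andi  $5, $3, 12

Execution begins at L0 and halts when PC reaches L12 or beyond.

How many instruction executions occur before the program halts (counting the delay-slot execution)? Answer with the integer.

11

  step pc=0: ori   $2, $4, 1  regs=(0,8,1,1,0,2)
  step pc=1: nor  $2, $0, $4  regs=(0,8,65535,1,0,2)
  step pc=2: bne  $4, $2, L5  cond=T  regs=(0,8,65535,1,0,2)
  step pc=3: xor  $3, $5, $2  regs=(0,8,65535,65533,0,2)
  step pc=5: or   $4, $2, $2  regs=(0,8,65535,65533,65535,2)
  step pc=6: and  $0, $3, $2  regs=(0,8,65535,65533,65535,2)
  step pc=7: beq  $0, $3, L10  cond=F  regs=(0,8,65535,65533,65535,2)
  step pc=8: sub  $0, $2, $0  regs=(0,8,65535,65533,65535,2)
  step pc=9: add  $2, $3, $0  regs=(0,8,65533,65533,65535,2)
  step pc=10: nor  $3, $3, $2  regs=(0,8,65533,2,65535,2)
  step pc=11: andi  $5, $3, 12  regs=(0,8,65533,2,65535,0)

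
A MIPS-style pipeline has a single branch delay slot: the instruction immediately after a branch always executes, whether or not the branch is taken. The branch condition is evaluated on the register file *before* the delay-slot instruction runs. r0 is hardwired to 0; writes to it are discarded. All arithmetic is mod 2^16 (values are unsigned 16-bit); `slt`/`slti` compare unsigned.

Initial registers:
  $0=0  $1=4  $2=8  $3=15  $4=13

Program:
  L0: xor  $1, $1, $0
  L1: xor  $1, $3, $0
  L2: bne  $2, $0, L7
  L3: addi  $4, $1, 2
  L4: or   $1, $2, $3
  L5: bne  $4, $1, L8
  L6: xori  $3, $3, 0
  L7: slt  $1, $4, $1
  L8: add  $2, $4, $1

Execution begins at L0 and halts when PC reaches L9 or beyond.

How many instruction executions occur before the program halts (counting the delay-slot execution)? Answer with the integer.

6

#0 xor  $1, $1, $0 ; 0/4/8/15/13
#1 xor  $1, $3, $0 ; 0/15/8/15/13
#2 bne  $2, $0, L7 ; 0/15/8/15/13 ; →target
#3 addi  $4, $1, 2 ; 0/15/8/15/17
#7 slt  $1, $4, $1 ; 0/0/8/15/17
#8 add  $2, $4, $1 ; 0/0/17/15/17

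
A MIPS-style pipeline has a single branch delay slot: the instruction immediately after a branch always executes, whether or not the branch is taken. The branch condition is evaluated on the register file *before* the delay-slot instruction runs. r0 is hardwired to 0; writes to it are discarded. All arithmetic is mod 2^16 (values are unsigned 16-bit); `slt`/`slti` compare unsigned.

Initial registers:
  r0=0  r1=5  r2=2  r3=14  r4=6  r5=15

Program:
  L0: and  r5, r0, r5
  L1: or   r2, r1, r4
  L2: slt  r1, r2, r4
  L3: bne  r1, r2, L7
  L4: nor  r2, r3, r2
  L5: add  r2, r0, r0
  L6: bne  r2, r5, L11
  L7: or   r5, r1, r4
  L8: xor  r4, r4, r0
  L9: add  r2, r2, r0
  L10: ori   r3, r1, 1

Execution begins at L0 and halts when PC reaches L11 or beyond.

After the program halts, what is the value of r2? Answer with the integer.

  step pc=0: and  r5, r0, r5  regs=(0,5,2,14,6,0)
  step pc=1: or   r2, r1, r4  regs=(0,5,7,14,6,0)
  step pc=2: slt  r1, r2, r4  regs=(0,0,7,14,6,0)
  step pc=3: bne  r1, r2, L7  cond=T  regs=(0,0,7,14,6,0)
  step pc=4: nor  r2, r3, r2  regs=(0,0,65520,14,6,0)
  step pc=7: or   r5, r1, r4  regs=(0,0,65520,14,6,6)
  step pc=8: xor  r4, r4, r0  regs=(0,0,65520,14,6,6)
  step pc=9: add  r2, r2, r0  regs=(0,0,65520,14,6,6)
  step pc=10: ori   r3, r1, 1  regs=(0,0,65520,1,6,6)

65520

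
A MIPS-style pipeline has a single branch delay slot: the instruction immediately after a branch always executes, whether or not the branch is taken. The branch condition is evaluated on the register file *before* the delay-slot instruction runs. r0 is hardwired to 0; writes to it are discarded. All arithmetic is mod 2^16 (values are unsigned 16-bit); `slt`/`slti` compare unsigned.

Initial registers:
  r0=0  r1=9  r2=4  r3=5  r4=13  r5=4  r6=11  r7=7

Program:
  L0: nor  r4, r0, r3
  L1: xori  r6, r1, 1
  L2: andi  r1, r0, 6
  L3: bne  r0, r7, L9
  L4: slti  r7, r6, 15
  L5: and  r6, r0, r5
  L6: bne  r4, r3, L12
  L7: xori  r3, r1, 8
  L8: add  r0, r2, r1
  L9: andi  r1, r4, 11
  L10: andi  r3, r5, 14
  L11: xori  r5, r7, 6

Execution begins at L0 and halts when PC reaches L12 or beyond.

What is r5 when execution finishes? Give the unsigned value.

7

#0 nor  r4, r0, r3 ; 0/9/4/5/65530/4/11/7
#1 xori  r6, r1, 1 ; 0/9/4/5/65530/4/8/7
#2 andi  r1, r0, 6 ; 0/0/4/5/65530/4/8/7
#3 bne  r0, r7, L9 ; 0/0/4/5/65530/4/8/7 ; →target
#4 slti  r7, r6, 15 ; 0/0/4/5/65530/4/8/1
#9 andi  r1, r4, 11 ; 0/10/4/5/65530/4/8/1
#10 andi  r3, r5, 14 ; 0/10/4/4/65530/4/8/1
#11 xori  r5, r7, 6 ; 0/10/4/4/65530/7/8/1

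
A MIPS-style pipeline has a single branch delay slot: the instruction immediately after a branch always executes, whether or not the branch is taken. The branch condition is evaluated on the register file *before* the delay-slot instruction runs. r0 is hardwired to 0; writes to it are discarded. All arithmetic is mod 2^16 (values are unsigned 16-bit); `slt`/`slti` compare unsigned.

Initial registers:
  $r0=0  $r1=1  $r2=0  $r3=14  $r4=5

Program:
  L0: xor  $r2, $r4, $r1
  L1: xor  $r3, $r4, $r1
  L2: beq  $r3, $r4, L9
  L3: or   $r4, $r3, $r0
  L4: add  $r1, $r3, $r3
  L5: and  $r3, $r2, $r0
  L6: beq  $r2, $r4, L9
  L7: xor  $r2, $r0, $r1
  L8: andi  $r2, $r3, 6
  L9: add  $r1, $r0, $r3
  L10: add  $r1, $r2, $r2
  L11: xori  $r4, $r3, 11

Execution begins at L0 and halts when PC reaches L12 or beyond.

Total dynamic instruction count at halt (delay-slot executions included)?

[0] xor  $r2, $r4, $r1  →  {$r0:0, $r1:1, $r2:4, $r3:14, $r4:5}
[1] xor  $r3, $r4, $r1  →  {$r0:0, $r1:1, $r2:4, $r3:4, $r4:5}
[2] beq  $r3, $r4, L9  →  {$r0:0, $r1:1, $r2:4, $r3:4, $r4:5}  ⟨branch fallthrough⟩
[3] or   $r4, $r3, $r0  →  {$r0:0, $r1:1, $r2:4, $r3:4, $r4:4}
[4] add  $r1, $r3, $r3  →  {$r0:0, $r1:8, $r2:4, $r3:4, $r4:4}
[5] and  $r3, $r2, $r0  →  {$r0:0, $r1:8, $r2:4, $r3:0, $r4:4}
[6] beq  $r2, $r4, L9  →  {$r0:0, $r1:8, $r2:4, $r3:0, $r4:4}  ⟨branch taken⟩
[7] xor  $r2, $r0, $r1  →  {$r0:0, $r1:8, $r2:8, $r3:0, $r4:4}
[9] add  $r1, $r0, $r3  →  {$r0:0, $r1:0, $r2:8, $r3:0, $r4:4}
[10] add  $r1, $r2, $r2  →  {$r0:0, $r1:16, $r2:8, $r3:0, $r4:4}
[11] xori  $r4, $r3, 11  →  {$r0:0, $r1:16, $r2:8, $r3:0, $r4:11}

11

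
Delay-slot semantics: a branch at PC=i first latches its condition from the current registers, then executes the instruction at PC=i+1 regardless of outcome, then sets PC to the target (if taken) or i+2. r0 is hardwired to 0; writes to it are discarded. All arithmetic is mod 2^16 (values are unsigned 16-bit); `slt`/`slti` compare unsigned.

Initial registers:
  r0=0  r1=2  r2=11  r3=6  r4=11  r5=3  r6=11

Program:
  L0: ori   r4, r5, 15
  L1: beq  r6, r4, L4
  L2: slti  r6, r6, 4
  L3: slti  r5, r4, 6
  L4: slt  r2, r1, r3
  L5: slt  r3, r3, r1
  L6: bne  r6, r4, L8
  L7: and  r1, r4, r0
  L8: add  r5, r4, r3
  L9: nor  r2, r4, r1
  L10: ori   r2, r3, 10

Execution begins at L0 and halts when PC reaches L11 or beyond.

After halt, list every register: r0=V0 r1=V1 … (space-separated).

r0=0 r1=0 r2=10 r3=0 r4=15 r5=15 r6=0

  step pc=0: ori   r4, r5, 15  regs=(0,2,11,6,15,3,11)
  step pc=1: beq  r6, r4, L4  cond=F  regs=(0,2,11,6,15,3,11)
  step pc=2: slti  r6, r6, 4  regs=(0,2,11,6,15,3,0)
  step pc=3: slti  r5, r4, 6  regs=(0,2,11,6,15,0,0)
  step pc=4: slt  r2, r1, r3  regs=(0,2,1,6,15,0,0)
  step pc=5: slt  r3, r3, r1  regs=(0,2,1,0,15,0,0)
  step pc=6: bne  r6, r4, L8  cond=T  regs=(0,2,1,0,15,0,0)
  step pc=7: and  r1, r4, r0  regs=(0,0,1,0,15,0,0)
  step pc=8: add  r5, r4, r3  regs=(0,0,1,0,15,15,0)
  step pc=9: nor  r2, r4, r1  regs=(0,0,65520,0,15,15,0)
  step pc=10: ori   r2, r3, 10  regs=(0,0,10,0,15,15,0)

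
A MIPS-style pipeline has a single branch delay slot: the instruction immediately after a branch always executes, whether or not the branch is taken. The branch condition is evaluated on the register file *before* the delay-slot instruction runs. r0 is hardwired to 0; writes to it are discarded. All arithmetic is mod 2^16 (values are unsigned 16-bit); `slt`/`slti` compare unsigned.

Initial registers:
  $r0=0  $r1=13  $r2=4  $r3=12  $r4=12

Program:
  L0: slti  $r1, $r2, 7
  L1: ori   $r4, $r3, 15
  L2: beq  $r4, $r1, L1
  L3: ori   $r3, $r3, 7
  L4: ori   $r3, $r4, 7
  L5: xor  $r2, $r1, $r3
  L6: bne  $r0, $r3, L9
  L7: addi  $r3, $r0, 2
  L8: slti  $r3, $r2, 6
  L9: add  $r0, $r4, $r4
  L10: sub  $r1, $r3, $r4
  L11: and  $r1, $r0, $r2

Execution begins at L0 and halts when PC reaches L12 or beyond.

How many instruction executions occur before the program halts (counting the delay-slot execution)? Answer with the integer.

11

[0] slti  $r1, $r2, 7  →  {$r0:0, $r1:1, $r2:4, $r3:12, $r4:12}
[1] ori   $r4, $r3, 15  →  {$r0:0, $r1:1, $r2:4, $r3:12, $r4:15}
[2] beq  $r4, $r1, L1  →  {$r0:0, $r1:1, $r2:4, $r3:12, $r4:15}  ⟨branch fallthrough⟩
[3] ori   $r3, $r3, 7  →  {$r0:0, $r1:1, $r2:4, $r3:15, $r4:15}
[4] ori   $r3, $r4, 7  →  {$r0:0, $r1:1, $r2:4, $r3:15, $r4:15}
[5] xor  $r2, $r1, $r3  →  {$r0:0, $r1:1, $r2:14, $r3:15, $r4:15}
[6] bne  $r0, $r3, L9  →  {$r0:0, $r1:1, $r2:14, $r3:15, $r4:15}  ⟨branch taken⟩
[7] addi  $r3, $r0, 2  →  {$r0:0, $r1:1, $r2:14, $r3:2, $r4:15}
[9] add  $r0, $r4, $r4  →  {$r0:0, $r1:1, $r2:14, $r3:2, $r4:15}
[10] sub  $r1, $r3, $r4  →  {$r0:0, $r1:65523, $r2:14, $r3:2, $r4:15}
[11] and  $r1, $r0, $r2  →  {$r0:0, $r1:0, $r2:14, $r3:2, $r4:15}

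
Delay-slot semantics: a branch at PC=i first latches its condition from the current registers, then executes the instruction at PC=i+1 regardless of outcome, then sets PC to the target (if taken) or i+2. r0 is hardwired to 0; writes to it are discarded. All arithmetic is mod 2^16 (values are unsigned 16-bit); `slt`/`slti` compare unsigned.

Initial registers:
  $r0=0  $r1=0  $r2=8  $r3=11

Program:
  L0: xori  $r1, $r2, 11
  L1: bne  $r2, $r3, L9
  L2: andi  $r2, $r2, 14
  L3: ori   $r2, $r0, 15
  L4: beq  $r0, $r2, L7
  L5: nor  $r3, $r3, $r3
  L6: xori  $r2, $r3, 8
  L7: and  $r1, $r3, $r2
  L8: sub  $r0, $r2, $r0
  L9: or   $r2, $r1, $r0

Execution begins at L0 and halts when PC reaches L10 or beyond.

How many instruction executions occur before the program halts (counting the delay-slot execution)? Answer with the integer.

4

[0] xori  $r1, $r2, 11  →  {$r0:0, $r1:3, $r2:8, $r3:11}
[1] bne  $r2, $r3, L9  →  {$r0:0, $r1:3, $r2:8, $r3:11}  ⟨branch taken⟩
[2] andi  $r2, $r2, 14  →  {$r0:0, $r1:3, $r2:8, $r3:11}
[9] or   $r2, $r1, $r0  →  {$r0:0, $r1:3, $r2:3, $r3:11}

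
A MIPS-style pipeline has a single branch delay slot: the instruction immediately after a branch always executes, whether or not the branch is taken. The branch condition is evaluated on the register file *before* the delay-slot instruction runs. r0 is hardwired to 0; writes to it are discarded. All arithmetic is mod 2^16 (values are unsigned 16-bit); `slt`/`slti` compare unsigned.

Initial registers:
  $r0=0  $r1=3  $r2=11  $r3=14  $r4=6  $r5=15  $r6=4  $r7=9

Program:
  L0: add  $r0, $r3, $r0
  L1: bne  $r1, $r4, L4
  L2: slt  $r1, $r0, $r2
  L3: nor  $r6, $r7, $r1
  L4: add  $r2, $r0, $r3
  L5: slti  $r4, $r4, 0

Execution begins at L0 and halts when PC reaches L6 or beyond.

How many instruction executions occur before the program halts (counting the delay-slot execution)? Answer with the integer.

5

#0 add  $r0, $r3, $r0 ; 0/3/11/14/6/15/4/9
#1 bne  $r1, $r4, L4 ; 0/3/11/14/6/15/4/9 ; →target
#2 slt  $r1, $r0, $r2 ; 0/1/11/14/6/15/4/9
#4 add  $r2, $r0, $r3 ; 0/1/14/14/6/15/4/9
#5 slti  $r4, $r4, 0 ; 0/1/14/14/0/15/4/9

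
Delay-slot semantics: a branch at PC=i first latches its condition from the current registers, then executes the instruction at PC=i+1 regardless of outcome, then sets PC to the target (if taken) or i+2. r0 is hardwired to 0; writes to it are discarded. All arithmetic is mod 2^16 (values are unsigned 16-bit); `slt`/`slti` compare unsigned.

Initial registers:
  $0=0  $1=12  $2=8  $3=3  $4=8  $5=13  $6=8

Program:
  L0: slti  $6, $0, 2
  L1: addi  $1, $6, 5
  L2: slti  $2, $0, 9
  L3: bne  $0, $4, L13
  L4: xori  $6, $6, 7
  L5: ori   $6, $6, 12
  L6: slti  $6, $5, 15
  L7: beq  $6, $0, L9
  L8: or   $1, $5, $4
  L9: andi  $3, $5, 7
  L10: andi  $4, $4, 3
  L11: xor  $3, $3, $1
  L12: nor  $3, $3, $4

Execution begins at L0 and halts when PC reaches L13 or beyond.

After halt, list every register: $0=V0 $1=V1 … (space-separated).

  step pc=0: slti  $6, $0, 2  regs=(0,12,8,3,8,13,1)
  step pc=1: addi  $1, $6, 5  regs=(0,6,8,3,8,13,1)
  step pc=2: slti  $2, $0, 9  regs=(0,6,1,3,8,13,1)
  step pc=3: bne  $0, $4, L13  cond=T  regs=(0,6,1,3,8,13,1)
  step pc=4: xori  $6, $6, 7  regs=(0,6,1,3,8,13,6)

$0=0 $1=6 $2=1 $3=3 $4=8 $5=13 $6=6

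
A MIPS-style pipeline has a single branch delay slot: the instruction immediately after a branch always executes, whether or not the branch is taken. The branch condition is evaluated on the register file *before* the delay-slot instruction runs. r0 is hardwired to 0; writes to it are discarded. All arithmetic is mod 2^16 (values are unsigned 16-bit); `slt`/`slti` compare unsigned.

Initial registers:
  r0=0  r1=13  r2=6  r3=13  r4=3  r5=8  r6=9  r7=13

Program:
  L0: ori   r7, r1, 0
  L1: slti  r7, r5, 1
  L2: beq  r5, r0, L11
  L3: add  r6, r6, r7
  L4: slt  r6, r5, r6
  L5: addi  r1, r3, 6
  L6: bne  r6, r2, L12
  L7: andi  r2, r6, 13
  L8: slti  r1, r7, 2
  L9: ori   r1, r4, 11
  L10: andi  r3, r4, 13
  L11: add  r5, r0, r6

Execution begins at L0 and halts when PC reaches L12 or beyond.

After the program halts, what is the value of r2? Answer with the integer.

1

#0 ori   r7, r1, 0 ; 0/13/6/13/3/8/9/13
#1 slti  r7, r5, 1 ; 0/13/6/13/3/8/9/0
#2 beq  r5, r0, L11 ; 0/13/6/13/3/8/9/0 ; →fallthru
#3 add  r6, r6, r7 ; 0/13/6/13/3/8/9/0
#4 slt  r6, r5, r6 ; 0/13/6/13/3/8/1/0
#5 addi  r1, r3, 6 ; 0/19/6/13/3/8/1/0
#6 bne  r6, r2, L12 ; 0/19/6/13/3/8/1/0 ; →target
#7 andi  r2, r6, 13 ; 0/19/1/13/3/8/1/0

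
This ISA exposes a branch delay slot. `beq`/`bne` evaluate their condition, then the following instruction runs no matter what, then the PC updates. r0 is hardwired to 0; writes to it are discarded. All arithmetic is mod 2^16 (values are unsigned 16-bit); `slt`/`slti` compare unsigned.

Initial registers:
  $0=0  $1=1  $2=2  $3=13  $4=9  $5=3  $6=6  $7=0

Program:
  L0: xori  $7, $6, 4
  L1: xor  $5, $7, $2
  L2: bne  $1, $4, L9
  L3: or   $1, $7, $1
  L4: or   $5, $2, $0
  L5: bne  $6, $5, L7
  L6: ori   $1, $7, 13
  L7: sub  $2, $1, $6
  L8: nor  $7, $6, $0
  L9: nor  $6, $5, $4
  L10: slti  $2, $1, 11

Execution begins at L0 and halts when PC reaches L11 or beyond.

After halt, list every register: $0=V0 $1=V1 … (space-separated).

  step pc=0: xori  $7, $6, 4  regs=(0,1,2,13,9,3,6,2)
  step pc=1: xor  $5, $7, $2  regs=(0,1,2,13,9,0,6,2)
  step pc=2: bne  $1, $4, L9  cond=T  regs=(0,1,2,13,9,0,6,2)
  step pc=3: or   $1, $7, $1  regs=(0,3,2,13,9,0,6,2)
  step pc=9: nor  $6, $5, $4  regs=(0,3,2,13,9,0,65526,2)
  step pc=10: slti  $2, $1, 11  regs=(0,3,1,13,9,0,65526,2)

$0=0 $1=3 $2=1 $3=13 $4=9 $5=0 $6=65526 $7=2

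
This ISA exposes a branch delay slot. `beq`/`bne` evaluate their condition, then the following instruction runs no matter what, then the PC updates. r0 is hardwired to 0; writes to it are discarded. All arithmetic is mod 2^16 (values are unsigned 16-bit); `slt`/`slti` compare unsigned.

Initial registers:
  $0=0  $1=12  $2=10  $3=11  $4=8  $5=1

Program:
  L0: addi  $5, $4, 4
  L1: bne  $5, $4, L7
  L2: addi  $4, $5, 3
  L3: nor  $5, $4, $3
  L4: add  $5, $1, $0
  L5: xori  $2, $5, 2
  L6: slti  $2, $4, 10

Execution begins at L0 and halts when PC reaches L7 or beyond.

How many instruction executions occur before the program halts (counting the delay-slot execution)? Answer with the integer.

#0 addi  $5, $4, 4 ; 0/12/10/11/8/12
#1 bne  $5, $4, L7 ; 0/12/10/11/8/12 ; →target
#2 addi  $4, $5, 3 ; 0/12/10/11/15/12

3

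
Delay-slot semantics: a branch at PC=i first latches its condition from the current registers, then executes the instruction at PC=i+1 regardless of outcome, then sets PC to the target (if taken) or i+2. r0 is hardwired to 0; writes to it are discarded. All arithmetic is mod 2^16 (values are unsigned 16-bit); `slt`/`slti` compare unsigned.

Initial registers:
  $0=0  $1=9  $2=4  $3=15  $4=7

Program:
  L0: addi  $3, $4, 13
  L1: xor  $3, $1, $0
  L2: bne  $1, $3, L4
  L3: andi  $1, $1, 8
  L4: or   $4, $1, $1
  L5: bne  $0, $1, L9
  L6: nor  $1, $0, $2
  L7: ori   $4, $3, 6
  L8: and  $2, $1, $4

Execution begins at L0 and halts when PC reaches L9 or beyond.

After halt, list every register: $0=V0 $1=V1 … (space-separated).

$0=0 $1=65531 $2=4 $3=9 $4=8

PC=0  addi  $3, $4, 13       | $0=0 $1=9 $2=4 $3=20 $4=7
PC=1  xor  $3, $1, $0        | $0=0 $1=9 $2=4 $3=9 $4=7
PC=2  bne  $1, $3, L4        | $0=0 $1=9 $2=4 $3=9 $4=7  [not taken]
PC=3  andi  $1, $1, 8        | $0=0 $1=8 $2=4 $3=9 $4=7
PC=4  or   $4, $1, $1        | $0=0 $1=8 $2=4 $3=9 $4=8
PC=5  bne  $0, $1, L9        | $0=0 $1=8 $2=4 $3=9 $4=8  [TAKEN]
PC=6  nor  $1, $0, $2        | $0=0 $1=65531 $2=4 $3=9 $4=8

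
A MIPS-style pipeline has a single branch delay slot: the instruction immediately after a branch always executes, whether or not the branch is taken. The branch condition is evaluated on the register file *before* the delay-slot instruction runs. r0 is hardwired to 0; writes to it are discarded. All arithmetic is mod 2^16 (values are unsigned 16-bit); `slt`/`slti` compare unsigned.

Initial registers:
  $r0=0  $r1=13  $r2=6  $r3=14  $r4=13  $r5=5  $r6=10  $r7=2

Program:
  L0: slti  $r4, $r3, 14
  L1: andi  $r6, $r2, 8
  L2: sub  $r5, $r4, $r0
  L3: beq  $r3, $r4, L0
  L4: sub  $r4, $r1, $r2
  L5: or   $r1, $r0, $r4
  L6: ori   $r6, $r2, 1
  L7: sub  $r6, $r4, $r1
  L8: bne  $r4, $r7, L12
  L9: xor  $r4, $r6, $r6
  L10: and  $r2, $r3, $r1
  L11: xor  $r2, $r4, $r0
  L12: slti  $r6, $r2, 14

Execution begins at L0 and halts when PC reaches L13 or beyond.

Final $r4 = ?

#0 slti  $r4, $r3, 14 ; 0/13/6/14/0/5/10/2
#1 andi  $r6, $r2, 8 ; 0/13/6/14/0/5/0/2
#2 sub  $r5, $r4, $r0 ; 0/13/6/14/0/0/0/2
#3 beq  $r3, $r4, L0 ; 0/13/6/14/0/0/0/2 ; →fallthru
#4 sub  $r4, $r1, $r2 ; 0/13/6/14/7/0/0/2
#5 or   $r1, $r0, $r4 ; 0/7/6/14/7/0/0/2
#6 ori   $r6, $r2, 1 ; 0/7/6/14/7/0/7/2
#7 sub  $r6, $r4, $r1 ; 0/7/6/14/7/0/0/2
#8 bne  $r4, $r7, L12 ; 0/7/6/14/7/0/0/2 ; →target
#9 xor  $r4, $r6, $r6 ; 0/7/6/14/0/0/0/2
#12 slti  $r6, $r2, 14 ; 0/7/6/14/0/0/1/2

0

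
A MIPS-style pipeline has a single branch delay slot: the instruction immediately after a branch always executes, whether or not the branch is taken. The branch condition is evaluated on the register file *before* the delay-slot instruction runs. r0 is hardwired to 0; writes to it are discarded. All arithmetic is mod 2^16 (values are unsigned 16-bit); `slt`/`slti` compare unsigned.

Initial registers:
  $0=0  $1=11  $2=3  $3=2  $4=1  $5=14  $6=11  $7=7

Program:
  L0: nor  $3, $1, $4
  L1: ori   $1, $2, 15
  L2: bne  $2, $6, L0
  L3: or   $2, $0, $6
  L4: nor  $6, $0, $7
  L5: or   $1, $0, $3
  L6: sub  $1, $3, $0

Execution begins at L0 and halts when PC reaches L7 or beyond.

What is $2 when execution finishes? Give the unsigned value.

#0 nor  $3, $1, $4 ; 0/11/3/65524/1/14/11/7
#1 ori   $1, $2, 15 ; 0/15/3/65524/1/14/11/7
#2 bne  $2, $6, L0 ; 0/15/3/65524/1/14/11/7 ; →target
#3 or   $2, $0, $6 ; 0/15/11/65524/1/14/11/7
#0 nor  $3, $1, $4 ; 0/15/11/65520/1/14/11/7
#1 ori   $1, $2, 15 ; 0/15/11/65520/1/14/11/7
#2 bne  $2, $6, L0 ; 0/15/11/65520/1/14/11/7 ; →fallthru
#3 or   $2, $0, $6 ; 0/15/11/65520/1/14/11/7
#4 nor  $6, $0, $7 ; 0/15/11/65520/1/14/65528/7
#5 or   $1, $0, $3 ; 0/65520/11/65520/1/14/65528/7
#6 sub  $1, $3, $0 ; 0/65520/11/65520/1/14/65528/7

11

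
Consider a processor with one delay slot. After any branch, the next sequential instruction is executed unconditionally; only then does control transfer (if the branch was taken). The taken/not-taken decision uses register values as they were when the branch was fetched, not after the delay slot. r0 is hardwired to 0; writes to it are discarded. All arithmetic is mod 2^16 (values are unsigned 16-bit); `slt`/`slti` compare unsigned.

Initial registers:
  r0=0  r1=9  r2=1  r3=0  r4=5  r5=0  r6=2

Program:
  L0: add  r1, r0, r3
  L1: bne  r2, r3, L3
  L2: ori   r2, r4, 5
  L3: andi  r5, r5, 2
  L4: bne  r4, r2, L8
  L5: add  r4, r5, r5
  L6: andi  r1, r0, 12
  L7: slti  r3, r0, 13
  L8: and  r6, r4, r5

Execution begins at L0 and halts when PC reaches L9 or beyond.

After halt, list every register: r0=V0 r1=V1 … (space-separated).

r0=0 r1=0 r2=5 r3=1 r4=0 r5=0 r6=0

[0] add  r1, r0, r3  →  {r0:0, r1:0, r2:1, r3:0, r4:5, r5:0, r6:2}
[1] bne  r2, r3, L3  →  {r0:0, r1:0, r2:1, r3:0, r4:5, r5:0, r6:2}  ⟨branch taken⟩
[2] ori   r2, r4, 5  →  {r0:0, r1:0, r2:5, r3:0, r4:5, r5:0, r6:2}
[3] andi  r5, r5, 2  →  {r0:0, r1:0, r2:5, r3:0, r4:5, r5:0, r6:2}
[4] bne  r4, r2, L8  →  {r0:0, r1:0, r2:5, r3:0, r4:5, r5:0, r6:2}  ⟨branch fallthrough⟩
[5] add  r4, r5, r5  →  {r0:0, r1:0, r2:5, r3:0, r4:0, r5:0, r6:2}
[6] andi  r1, r0, 12  →  {r0:0, r1:0, r2:5, r3:0, r4:0, r5:0, r6:2}
[7] slti  r3, r0, 13  →  {r0:0, r1:0, r2:5, r3:1, r4:0, r5:0, r6:2}
[8] and  r6, r4, r5  →  {r0:0, r1:0, r2:5, r3:1, r4:0, r5:0, r6:0}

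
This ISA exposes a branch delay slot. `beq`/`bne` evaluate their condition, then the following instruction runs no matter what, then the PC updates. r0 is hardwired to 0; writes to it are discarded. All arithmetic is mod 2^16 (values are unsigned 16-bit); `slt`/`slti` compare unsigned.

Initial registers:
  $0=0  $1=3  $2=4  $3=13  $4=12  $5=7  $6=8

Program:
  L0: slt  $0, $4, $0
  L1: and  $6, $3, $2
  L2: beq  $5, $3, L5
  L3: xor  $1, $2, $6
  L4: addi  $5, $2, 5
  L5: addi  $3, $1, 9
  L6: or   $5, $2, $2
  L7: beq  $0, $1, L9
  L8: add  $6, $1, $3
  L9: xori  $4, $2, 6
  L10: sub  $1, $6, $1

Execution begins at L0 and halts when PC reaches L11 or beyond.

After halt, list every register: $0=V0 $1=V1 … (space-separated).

  step pc=0: slt  $0, $4, $0  regs=(0,3,4,13,12,7,8)
  step pc=1: and  $6, $3, $2  regs=(0,3,4,13,12,7,4)
  step pc=2: beq  $5, $3, L5  cond=F  regs=(0,3,4,13,12,7,4)
  step pc=3: xor  $1, $2, $6  regs=(0,0,4,13,12,7,4)
  step pc=4: addi  $5, $2, 5  regs=(0,0,4,13,12,9,4)
  step pc=5: addi  $3, $1, 9  regs=(0,0,4,9,12,9,4)
  step pc=6: or   $5, $2, $2  regs=(0,0,4,9,12,4,4)
  step pc=7: beq  $0, $1, L9  cond=T  regs=(0,0,4,9,12,4,4)
  step pc=8: add  $6, $1, $3  regs=(0,0,4,9,12,4,9)
  step pc=9: xori  $4, $2, 6  regs=(0,0,4,9,2,4,9)
  step pc=10: sub  $1, $6, $1  regs=(0,9,4,9,2,4,9)

$0=0 $1=9 $2=4 $3=9 $4=2 $5=4 $6=9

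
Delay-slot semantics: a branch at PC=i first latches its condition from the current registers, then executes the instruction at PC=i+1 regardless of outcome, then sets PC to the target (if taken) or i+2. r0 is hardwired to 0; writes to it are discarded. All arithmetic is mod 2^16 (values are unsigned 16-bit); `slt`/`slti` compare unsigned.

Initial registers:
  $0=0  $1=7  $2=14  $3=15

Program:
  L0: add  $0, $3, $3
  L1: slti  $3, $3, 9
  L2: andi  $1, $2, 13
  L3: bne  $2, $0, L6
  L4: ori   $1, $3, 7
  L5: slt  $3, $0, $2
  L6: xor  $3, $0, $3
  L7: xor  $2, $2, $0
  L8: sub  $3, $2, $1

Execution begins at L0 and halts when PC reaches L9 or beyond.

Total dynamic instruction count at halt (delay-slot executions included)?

[0] add  $0, $3, $3  →  {$0:0, $1:7, $2:14, $3:15}
[1] slti  $3, $3, 9  →  {$0:0, $1:7, $2:14, $3:0}
[2] andi  $1, $2, 13  →  {$0:0, $1:12, $2:14, $3:0}
[3] bne  $2, $0, L6  →  {$0:0, $1:12, $2:14, $3:0}  ⟨branch taken⟩
[4] ori   $1, $3, 7  →  {$0:0, $1:7, $2:14, $3:0}
[6] xor  $3, $0, $3  →  {$0:0, $1:7, $2:14, $3:0}
[7] xor  $2, $2, $0  →  {$0:0, $1:7, $2:14, $3:0}
[8] sub  $3, $2, $1  →  {$0:0, $1:7, $2:14, $3:7}

8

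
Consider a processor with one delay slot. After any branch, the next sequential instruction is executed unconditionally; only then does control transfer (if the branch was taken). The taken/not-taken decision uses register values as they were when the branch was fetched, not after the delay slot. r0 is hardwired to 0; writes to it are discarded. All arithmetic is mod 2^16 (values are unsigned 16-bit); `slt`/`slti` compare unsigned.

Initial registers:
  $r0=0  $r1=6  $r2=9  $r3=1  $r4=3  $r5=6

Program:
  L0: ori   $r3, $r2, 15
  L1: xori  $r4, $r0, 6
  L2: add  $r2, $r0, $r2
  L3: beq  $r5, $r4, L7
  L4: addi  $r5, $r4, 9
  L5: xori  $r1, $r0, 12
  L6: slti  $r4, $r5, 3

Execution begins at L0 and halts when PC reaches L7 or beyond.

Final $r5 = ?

15

PC=0  ori   $r3, $r2, 15     | $r0=0 $r1=6 $r2=9 $r3=15 $r4=3 $r5=6
PC=1  xori  $r4, $r0, 6      | $r0=0 $r1=6 $r2=9 $r3=15 $r4=6 $r5=6
PC=2  add  $r2, $r0, $r2     | $r0=0 $r1=6 $r2=9 $r3=15 $r4=6 $r5=6
PC=3  beq  $r5, $r4, L7      | $r0=0 $r1=6 $r2=9 $r3=15 $r4=6 $r5=6  [TAKEN]
PC=4  addi  $r5, $r4, 9      | $r0=0 $r1=6 $r2=9 $r3=15 $r4=6 $r5=15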